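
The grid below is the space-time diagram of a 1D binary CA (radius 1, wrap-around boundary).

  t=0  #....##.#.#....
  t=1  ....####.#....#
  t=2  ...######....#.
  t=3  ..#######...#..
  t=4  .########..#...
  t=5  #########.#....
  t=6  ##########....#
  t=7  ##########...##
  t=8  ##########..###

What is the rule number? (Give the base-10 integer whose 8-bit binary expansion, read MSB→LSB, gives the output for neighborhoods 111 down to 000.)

  [7] ### => #  t=1,i=5
  [6] ##. => #  t=0,i=6
  [5] #.# => #  t=0,i=7
  [4] #.. => .  t=0,i=1
  [3] .## => #  t=0,i=5
  [2] .#. => .  t=0,i=0
  [1] ..# => #  t=0,i=4
  [0] ... => .  t=0,i=2
  bits 11101010 = 234

234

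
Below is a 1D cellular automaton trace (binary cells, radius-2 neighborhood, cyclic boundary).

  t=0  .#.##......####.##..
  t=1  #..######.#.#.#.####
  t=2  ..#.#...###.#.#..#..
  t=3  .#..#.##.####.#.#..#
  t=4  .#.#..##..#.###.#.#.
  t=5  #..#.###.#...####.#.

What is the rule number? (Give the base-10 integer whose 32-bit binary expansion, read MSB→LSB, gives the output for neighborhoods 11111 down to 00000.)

629141581

  nb #####: next=.  (t=1,i=5, bit31=0)
  nb ####.: next=.  (t=0,i=13, bit30=0)
  nb ###.#: next=#  (t=0,i=14, bit29=1)
  nb ###..: next=.  (t=1,i=0, bit28=0)
  nb ##.##: next=.  (t=0,i=15, bit27=0)
  nb ##.#.: next=#  (t=1,i=9, bit26=1)
  nb ##..#: next=.  (t=1,i=1, bit25=0)
  nb ##...: next=#  (t=0,i=5, bit24=1)
  nb #.###: next=.  (t=1,i=16, bit23=0)
  nb #.##.: next=#  (t=0,i=3, bit22=1)
  nb #.#.#: next=#  (t=1,i=10, bit21=1)
  nb #.#..: next=#  (t=2,i=4, bit20=1)
  nb #..##: next=#  (t=1,i=2, bit19=1)
  nb #..#.: next=#  (t=2,i=16, bit18=1)
  nb #...#: next=#  (t=0,i=19, bit17=1)
  nb #....: next=#  (t=0,i=6, bit16=1)
  nb .####: next=#  (t=0,i=12, bit15=1)
  nb .###.: next=#  (t=2,i=9, bit14=1)
  nb .##.#: next=#  (t=3,i=7, bit13=1)
  nb .##..: next=#  (t=0,i=4, bit12=1)
  nb .#.##: next=.  (t=0,i=2, bit11=0)
  nb .#.#.: next=.  (t=1,i=11, bit10=0)
  nb .#..#: next=.  (t=2,i=15, bit9=0)
  nb .#...: next=.  (t=2,i=5, bit8=0)
  nb ..###: next=.  (t=0,i=11, bit7=0)
  nb ..##.: next=#  (t=4,i=6, bit6=1)
  nb ..#.#: next=.  (t=0,i=1, bit5=0)
  nb ..#..: next=.  (t=2,i=17, bit4=0)
  nb ...##: next=#  (t=0,i=10, bit3=1)
  nb ...#.: next=#  (t=0,i=0, bit2=1)
  nb ....#: next=.  (t=0,i=9, bit1=0)
  nb .....: next=#  (t=0,i=7, bit0=1)
  bits 00100101011111111111000001001101 = 629141581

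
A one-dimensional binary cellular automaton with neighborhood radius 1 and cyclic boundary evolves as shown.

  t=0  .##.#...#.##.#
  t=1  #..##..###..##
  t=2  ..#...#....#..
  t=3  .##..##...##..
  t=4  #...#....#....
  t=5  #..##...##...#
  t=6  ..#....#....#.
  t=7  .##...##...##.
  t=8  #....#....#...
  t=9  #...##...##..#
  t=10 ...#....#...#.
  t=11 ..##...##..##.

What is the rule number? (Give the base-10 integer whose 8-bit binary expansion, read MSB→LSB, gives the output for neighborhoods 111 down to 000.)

  nb ###: next=.  (t=1,i=8, bit7=0)
  nb ##.: next=.  (t=0,i=2, bit6=0)
  nb #.#: next=#  (t=0,i=0, bit5=1)
  nb #..: next=.  (t=0,i=5, bit4=0)
  nb .##: next=.  (t=0,i=1, bit3=0)
  nb .#.: next=#  (t=0,i=4, bit2=1)
  nb ..#: next=#  (t=0,i=7, bit1=1)
  nb ...: next=.  (t=0,i=6, bit0=0)
  bits 00100110 = 38

38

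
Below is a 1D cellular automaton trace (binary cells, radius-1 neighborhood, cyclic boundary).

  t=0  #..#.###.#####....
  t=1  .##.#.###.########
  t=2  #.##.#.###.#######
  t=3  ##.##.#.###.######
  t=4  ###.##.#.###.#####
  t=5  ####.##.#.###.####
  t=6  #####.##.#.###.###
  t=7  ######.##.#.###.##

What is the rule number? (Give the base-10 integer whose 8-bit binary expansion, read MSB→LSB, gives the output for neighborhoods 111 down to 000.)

243

  ### -> #   bit 7 = 1  t=0,i=6
  ##. -> #   bit 6 = 1  t=0,i=7
  #.# -> #   bit 5 = 1  t=0,i=4
  #.. -> #   bit 4 = 1  t=0,i=1
  .## -> .   bit 3 = 0  t=0,i=5
  .#. -> .   bit 2 = 0  t=0,i=0
  ..# -> #   bit 1 = 1  t=0,i=2
  ... -> #   bit 0 = 1  t=0,i=15
  bits 11110011 = 243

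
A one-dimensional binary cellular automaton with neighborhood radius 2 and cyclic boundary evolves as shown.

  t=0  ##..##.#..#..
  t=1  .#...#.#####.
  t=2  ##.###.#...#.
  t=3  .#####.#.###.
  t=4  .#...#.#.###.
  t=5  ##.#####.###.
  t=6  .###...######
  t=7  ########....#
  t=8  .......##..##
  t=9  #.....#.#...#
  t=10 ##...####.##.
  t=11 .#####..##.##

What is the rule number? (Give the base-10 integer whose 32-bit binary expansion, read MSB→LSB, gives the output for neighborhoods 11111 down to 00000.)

  #####|.  b31=0 t=1,i=9
  ####.|.  b30=0 t=1,i=10
  ###.#|#  b29=1 t=2,i=5
  ###..|#  b28=1 t=1,i=11
  ##.##|#  b27=1 t=2,i=2
  ##.#.|.  b26=0 t=0,i=6
  ##..#|.  b25=0 t=0,i=2
  ##...|#  b24=1 t=6,i=4
  #.###|#  b23=1 t=1,i=7
  #.##.|.  b22=0 t=2,i=0
  #.#.#|#  b21=1 t=3,i=7
  #.#..|#  b20=1 t=0,i=7
  #..##|.  b19=0 t=0,i=3
  #..#.|#  b18=1 t=0,i=9
  #...#|#  b17=1 t=1,i=3
  #....|.  b16=0 t=7,i=9
  .####|.  b15=0 t=1,i=8
  .###.|#  b14=1 t=2,i=4
  .##.#|#  b13=1 t=0,i=5
  .##..|#  b12=1 t=0,i=1
  .#.##|.  b11=0 t=1,i=6
  .#.#.|#  b10=1 t=4,i=6
  .#..#|#  b9=1 t=0,i=8
  .#...|.  b8=0 t=1,i=2
  ..###|#  b7=1 t=3,i=1
  ..##.|.  b6=0 t=0,i=0
  ..#.#|#  b5=1 t=1,i=5
  ..#..|#  b4=1 t=0,i=10
  ...##|#  b3=1 t=6,i=6
  ...#.|#  b2=1 t=1,i=4
  ....#|.  b1=0 t=7,i=10
  .....|.  b0=0 t=8,i=2
  bits 00111001101101100111011010111100 = 968259260

968259260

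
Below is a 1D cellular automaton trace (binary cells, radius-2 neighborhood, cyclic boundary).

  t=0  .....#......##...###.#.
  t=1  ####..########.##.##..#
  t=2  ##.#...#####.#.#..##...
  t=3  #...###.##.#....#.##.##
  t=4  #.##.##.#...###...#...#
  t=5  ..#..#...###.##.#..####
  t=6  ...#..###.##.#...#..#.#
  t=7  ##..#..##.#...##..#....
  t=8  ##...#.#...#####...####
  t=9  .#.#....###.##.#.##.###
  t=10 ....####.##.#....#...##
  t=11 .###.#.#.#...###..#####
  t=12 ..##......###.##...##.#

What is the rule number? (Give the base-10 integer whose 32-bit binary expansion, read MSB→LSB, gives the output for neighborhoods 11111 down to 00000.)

  ##### -> #   bit 31 = 1  t=1,i=1
  ####. -> .   bit 30 = 0  t=1,i=2
  ###.# -> #   bit 29 = 1  t=0,i=19
  ###.. -> #   bit 28 = 1  t=1,i=3
  ##.## -> .   bit 27 = 0  t=1,i=14
  ##.#. -> .   bit 26 = 0  t=0,i=20
  ##..# -> .   bit 25 = 0  t=1,i=4
  ##... -> .   bit 24 = 0  t=0,i=14
  #.### -> .   bit 23 = 0  t=3,i=21
  #.##. -> #   bit 22 = 1  t=1,i=15
  #.#.# -> .   bit 21 = 0  t=2,i=13
  #.#.. -> .   bit 20 = 0  t=0,i=21
  #..## -> .   bit 19 = 0  t=1,i=5
  #..#. -> .   bit 18 = 0  t=5,i=1
  #...# -> #   bit 17 = 1  t=0,i=15
  #.... -> #   bit 16 = 1  t=0,i=0
  .#### -> #   bit 15 = 1  t=1,i=0
  .###. -> #   bit 14 = 1  t=0,i=18
  .##.# -> .   bit 13 = 0  t=1,i=16
  .##.. -> #   bit 12 = 1  t=0,i=13
  .#.## -> .   bit 11 = 0  t=3,i=17
  .#.#. -> .   bit 10 = 0  t=2,i=14
  .#..# -> #   bit 9 = 1  t=2,i=16
  .#... -> #   bit 8 = 1  t=0,i=6
  ..### -> .   bit 7 = 0  t=0,i=17
  ..##. -> #   bit 6 = 1  t=0,i=12
  ..#.# -> .   bit 5 = 0  t=3,i=16
  ..#.. -> .   bit 4 = 0  t=0,i=5
  ...## -> #   bit 3 = 1  t=0,i=11
  ...#. -> .   bit 2 = 0  t=0,i=4
  ....# -> #   bit 1 = 1  t=0,i=3
  ..... -> #   bit 0 = 1  t=0,i=1
  bits 10110000010000111101001101001011 = 2957235019

2957235019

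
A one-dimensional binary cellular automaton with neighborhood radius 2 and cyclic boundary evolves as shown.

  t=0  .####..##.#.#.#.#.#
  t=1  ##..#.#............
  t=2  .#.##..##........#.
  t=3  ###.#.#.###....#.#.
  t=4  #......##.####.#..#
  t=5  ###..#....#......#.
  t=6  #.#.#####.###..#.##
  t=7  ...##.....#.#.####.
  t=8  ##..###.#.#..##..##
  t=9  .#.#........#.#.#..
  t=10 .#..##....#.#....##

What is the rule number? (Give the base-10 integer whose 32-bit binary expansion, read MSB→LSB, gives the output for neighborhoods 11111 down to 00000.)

294590770

  nb #####: next=.  (t=6,i=6, bit31=0)
  nb ####.: next=.  (t=0,i=3, bit30=0)
  nb ###.#: next=.  (t=3,i=2, bit29=0)
  nb ###..: next=#  (t=0,i=4, bit28=1)
  nb ##.##: next=.  (t=4,i=9, bit27=0)
  nb ##.#.: next=.  (t=0,i=9, bit26=0)
  nb ##..#: next=.  (t=0,i=5, bit25=0)
  nb ##...: next=#  (t=2,i=9, bit24=1)
  nb #.###: next=#  (t=0,i=1, bit23=1)
  nb #.##.: next=.  (t=2,i=3, bit22=0)
  nb #.#.#: next=.  (t=0,i=10, bit21=0)
  nb #.#..: next=.  (t=1,i=6, bit20=0)
  nb #..##: next=#  (t=0,i=6, bit19=1)
  nb #..#.: next=#  (t=1,i=3, bit18=1)
  nb #...#: next=#  (t=9,i=18, bit17=1)
  nb #....: next=#  (t=1,i=8, bit16=1)
  nb .####: next=.  (t=0,i=2, bit15=0)
  nb .###.: next=.  (t=3,i=1, bit14=0)
  nb .##.#: next=.  (t=0,i=8, bit13=0)
  nb .##..: next=#  (t=1,i=1, bit12=1)
  nb .#.##: next=#  (t=0,i=0, bit11=1)
  nb .#.#.: next=.  (t=0,i=11, bit10=0)
  nb .#..#: next=.  (t=2,i=18, bit9=0)
  nb .#...: next=#  (t=1,i=7, bit8=1)
  nb ..###: next=.  (t=8,i=4, bit7=0)
  nb ..##.: next=.  (t=0,i=7, bit6=0)
  nb ..#.#: next=#  (t=1,i=4, bit5=1)
  nb ..#..: next=#  (t=2,i=17, bit4=1)
  nb ...##: next=.  (t=1,i=18, bit3=0)
  nb ...#.: next=.  (t=2,i=16, bit2=0)
  nb ....#: next=#  (t=1,i=17, bit1=1)
  nb .....: next=.  (t=1,i=9, bit0=0)
  bits 00010001100011110001100100110010 = 294590770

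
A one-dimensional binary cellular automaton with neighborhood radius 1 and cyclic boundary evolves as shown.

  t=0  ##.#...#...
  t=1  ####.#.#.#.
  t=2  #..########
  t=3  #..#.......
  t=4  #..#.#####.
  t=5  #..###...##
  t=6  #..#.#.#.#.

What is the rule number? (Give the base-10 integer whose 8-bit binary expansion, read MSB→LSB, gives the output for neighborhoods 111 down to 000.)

109

  nb ###: next=.  (t=1,i=1, bit7=0)
  nb ##.: next=#  (t=0,i=1, bit6=1)
  nb #.#: next=#  (t=0,i=2, bit5=1)
  nb #..: next=.  (t=0,i=4, bit4=0)
  nb .##: next=#  (t=0,i=0, bit3=1)
  nb .#.: next=#  (t=0,i=3, bit2=1)
  nb ..#: next=.  (t=0,i=6, bit1=0)
  nb ...: next=#  (t=0,i=5, bit0=1)
  bits 01101101 = 109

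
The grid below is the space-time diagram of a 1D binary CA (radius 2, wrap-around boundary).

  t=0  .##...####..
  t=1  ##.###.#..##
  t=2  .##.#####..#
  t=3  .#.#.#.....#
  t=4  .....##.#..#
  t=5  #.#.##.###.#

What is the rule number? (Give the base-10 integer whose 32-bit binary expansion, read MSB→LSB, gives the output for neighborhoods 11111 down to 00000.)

760398713

  [31] ##### => .  t=2,i=6
  [30] ####. => .  t=0,i=8
  [29] ###.# => #  t=1,i=1
  [28] ###.. => .  t=0,i=9
  [27] ##.## => #  t=1,i=2
  [26] ##.#. => #  t=1,i=6
  [25] ##..# => .  t=2,i=9
  [24] ##... => #  t=0,i=3
  [23] #.### => .  t=1,i=3
  [22] #.##. => #  t=2,i=1
  [21] #.#.# => .  t=3,i=1
  [20] #.#.. => #  t=1,i=7
  [19] #..## => .  t=1,i=9
  [18] #..#. => .  t=2,i=10
  [17] #...# => #  t=0,i=4
  [16] #.... => .  t=3,i=7
  [15] .#### => #  t=0,i=7
  [14] .###. => #  t=1,i=4
  [13] .##.# => .  t=2,i=2
  [12] .##.. => .  t=0,i=2
  [11] .#.## => .  t=2,i=0
  [10] .#.#. => .  t=3,i=0
  [9] .#..# => #  t=1,i=8
  [8] .#... => #  t=3,i=6
  [7] ..### => .  t=0,i=6
  [6] ..##. => #  t=0,i=1
  [5] ..#.# => #  t=2,i=11
  [4] ..#.. => #  t=4,i=11
  [3] ...## => #  t=0,i=0
  [2] ...#. => .  t=3,i=10
  [1] ....# => .  t=3,i=9
  [0] ..... => #  t=3,i=8
  bits 00101101010100101100001101111001 = 760398713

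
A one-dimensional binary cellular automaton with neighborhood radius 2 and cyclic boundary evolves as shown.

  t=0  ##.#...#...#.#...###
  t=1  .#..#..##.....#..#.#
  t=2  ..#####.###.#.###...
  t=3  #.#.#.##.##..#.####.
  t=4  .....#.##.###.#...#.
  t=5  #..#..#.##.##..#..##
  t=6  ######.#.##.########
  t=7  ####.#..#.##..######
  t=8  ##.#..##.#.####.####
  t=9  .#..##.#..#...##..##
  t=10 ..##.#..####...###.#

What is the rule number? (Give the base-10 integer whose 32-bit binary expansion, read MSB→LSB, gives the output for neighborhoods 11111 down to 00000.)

3138222994

  nb #####: next=#  (t=0,i=19, bit31=1)
  nb ####.: next=.  (t=0,i=0, bit30=0)
  nb ###.#: next=#  (t=0,i=1, bit29=1)
  nb ###..: next=#  (t=2,i=16, bit28=1)
  nb ##.##: next=#  (t=2,i=7, bit27=1)
  nb ##.#.: next=.  (t=0,i=2, bit26=0)
  nb ##..#: next=#  (t=3,i=11, bit25=1)
  nb ##...: next=#  (t=1,i=9, bit24=1)
  nb #.###: next=.  (t=2,i=8, bit23=0)
  nb #.##.: next=.  (t=3,i=6, bit22=0)
  nb #.#.#: next=.  (t=1,i=19, bit21=0)
  nb #.#..: next=.  (t=0,i=3, bit20=0)
  nb #..##: next=#  (t=1,i=6, bit19=1)
  nb #..#.: next=#  (t=1,i=3, bit18=1)
  nb #...#: next=.  (t=0,i=5, bit17=0)
  nb #....: next=#  (t=1,i=10, bit16=1)
  nb .####: next=.  (t=0,i=18, bit15=0)
  nb .###.: next=#  (t=2,i=9, bit14=1)
  nb .##.#: next=#  (t=3,i=7, bit13=1)
  nb .##..: next=#  (t=1,i=8, bit12=1)
  nb .#.##: next=#  (t=2,i=13, bit11=1)
  nb .#.#.: next=.  (t=0,i=12, bit10=0)
  nb .#..#: next=#  (t=1,i=2, bit9=1)
  nb .#...: next=#  (t=0,i=4, bit8=1)
  nb ..###: next=#  (t=0,i=17, bit7=1)
  nb ..##.: next=.  (t=1,i=7, bit6=0)
  nb ..#.#: next=.  (t=0,i=11, bit5=0)
  nb ..#..: next=#  (t=0,i=7, bit4=1)
  nb ...##: next=.  (t=0,i=16, bit3=0)
  nb ...#.: next=.  (t=0,i=6, bit2=0)
  nb ....#: next=#  (t=1,i=12, bit1=1)
  nb .....: next=.  (t=1,i=11, bit0=0)
  bits 10111011000011010111101110010010 = 3138222994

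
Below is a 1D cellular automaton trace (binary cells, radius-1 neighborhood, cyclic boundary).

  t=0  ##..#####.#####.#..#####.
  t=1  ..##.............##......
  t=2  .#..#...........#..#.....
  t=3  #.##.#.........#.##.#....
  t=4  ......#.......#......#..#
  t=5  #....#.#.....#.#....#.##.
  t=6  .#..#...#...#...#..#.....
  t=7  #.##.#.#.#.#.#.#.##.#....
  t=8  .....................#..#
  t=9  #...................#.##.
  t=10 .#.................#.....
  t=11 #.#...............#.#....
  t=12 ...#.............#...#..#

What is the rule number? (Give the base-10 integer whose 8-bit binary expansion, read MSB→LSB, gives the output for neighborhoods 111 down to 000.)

  ### -> .   bit 7 = 0  t=0,i=5
  ##. -> .   bit 6 = 0  t=0,i=1
  #.# -> .   bit 5 = 0  t=0,i=9
  #.. -> #   bit 4 = 1  t=0,i=2
  .## -> .   bit 3 = 0  t=0,i=0
  .#. -> .   bit 2 = 0  t=0,i=16
  ..# -> #   bit 1 = 1  t=0,i=3
  ... -> .   bit 0 = 0  t=1,i=0
  bits 00010010 = 18

18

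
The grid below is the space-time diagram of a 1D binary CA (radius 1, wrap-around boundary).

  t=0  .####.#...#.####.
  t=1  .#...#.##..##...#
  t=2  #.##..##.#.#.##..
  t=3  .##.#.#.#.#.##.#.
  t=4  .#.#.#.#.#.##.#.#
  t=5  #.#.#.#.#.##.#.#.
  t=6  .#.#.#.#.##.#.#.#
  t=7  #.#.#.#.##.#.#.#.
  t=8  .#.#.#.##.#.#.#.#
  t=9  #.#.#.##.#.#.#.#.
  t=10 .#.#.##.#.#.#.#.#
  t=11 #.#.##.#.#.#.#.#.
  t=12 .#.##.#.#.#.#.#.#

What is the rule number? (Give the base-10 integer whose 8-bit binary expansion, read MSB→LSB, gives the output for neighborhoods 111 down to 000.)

57

  ###|.  b7=0 t=0,i=2
  ##.|.  b6=0 t=0,i=4
  #.#|#  b5=1 t=0,i=5
  #..|#  b4=1 t=0,i=7
  .##|#  b3=1 t=0,i=1
  .#.|.  b2=0 t=0,i=6
  ..#|.  b1=0 t=0,i=0
  ...|#  b0=1 t=0,i=8
  bits 00111001 = 57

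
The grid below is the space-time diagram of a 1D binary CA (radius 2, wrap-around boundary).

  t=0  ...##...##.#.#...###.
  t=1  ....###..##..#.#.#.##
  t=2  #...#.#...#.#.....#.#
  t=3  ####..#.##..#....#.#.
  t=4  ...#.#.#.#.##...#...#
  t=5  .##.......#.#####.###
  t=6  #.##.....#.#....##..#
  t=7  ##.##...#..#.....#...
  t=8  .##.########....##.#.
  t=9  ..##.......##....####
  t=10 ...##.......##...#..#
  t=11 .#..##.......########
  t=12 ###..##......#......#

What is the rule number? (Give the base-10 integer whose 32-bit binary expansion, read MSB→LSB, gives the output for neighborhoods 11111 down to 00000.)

  [31] ##### => .  t=5,i=14
  [30] ####. => .  t=3,i=2
  [29] ###.# => #  t=5,i=16
  [28] ###.. => #  t=0,i=19
  [27] ##.## => #  t=5,i=0
  [26] ##.#. => #  t=0,i=10
  [25] ##..# => .  t=1,i=7
  [24] ##... => #  t=0,i=5
  [23] #.### => .  t=3,i=0
  [22] #.##. => .  t=1,i=19
  [21] #.#.# => .  t=0,i=11
  [20] #.#.. => #  t=0,i=13
  [19] #..## => .  t=1,i=8
  [18] #..#. => #  t=1,i=12
  [17] #...# => #  t=0,i=6
  [16] #.... => .  t=0,i=0
  [15] .#### => .  t=3,i=1
  [14] .###. => .  t=0,i=18
  [13] .##.# => #  t=0,i=9
  [12] .##.. => #  t=0,i=4
  [11] .#.## => #  t=1,i=18
  [10] .#.#. => .  t=0,i=12
  [9] .#..# => #  t=7,i=9
  [8] .#... => .  t=0,i=14
  [7] ..### => #  t=0,i=17
  [6] ..##. => .  t=0,i=3
  [5] ..#.# => .  t=1,i=13
  [4] ..#.. => #  t=3,i=12
  [3] ...## => .  t=0,i=2
  [2] ...#. => #  t=2,i=3
  [1] ....# => .  t=0,i=1
  [0] ..... => .  t=2,i=15
  bits 00111101000101100011101010010100 = 1024866964

1024866964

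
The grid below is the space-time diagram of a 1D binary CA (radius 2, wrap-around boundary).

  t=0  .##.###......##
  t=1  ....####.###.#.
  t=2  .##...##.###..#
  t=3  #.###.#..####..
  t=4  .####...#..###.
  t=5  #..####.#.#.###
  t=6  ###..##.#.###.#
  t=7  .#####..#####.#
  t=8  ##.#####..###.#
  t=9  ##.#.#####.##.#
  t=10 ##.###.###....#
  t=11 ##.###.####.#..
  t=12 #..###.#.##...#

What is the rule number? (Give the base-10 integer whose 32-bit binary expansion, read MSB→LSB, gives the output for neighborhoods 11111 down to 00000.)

4088027475

  ##### -> #   bit 31 = 1  t=7,i=3
  ####. -> #   bit 30 = 1  t=1,i=6
  ###.# -> #   bit 29 = 1  t=1,i=7
  ###.. -> #   bit 28 = 1  t=0,i=6
  ##.## -> .   bit 27 = 0  t=0,i=0
  ##.#. -> .   bit 26 = 0  t=1,i=12
  ##..# -> #   bit 25 = 1  t=2,i=12
  ##... -> #   bit 24 = 1  t=0,i=7
  #.### -> #   bit 23 = 1  t=0,i=4
  #.##. -> .   bit 22 = 0  t=0,i=1
  #.#.# -> #   bit 21 = 1  t=5,i=8
  #.#.. -> .   bit 20 = 0  t=1,i=13
  #..## -> #   bit 19 = 1  t=3,i=8
  #..#. -> .   bit 18 = 0  t=2,i=13
  #...# -> #   bit 17 = 1  t=2,i=4
  #.... -> .   bit 16 = 0  t=0,i=8
  .#### -> .   bit 15 = 0  t=1,i=5
  .###. -> #   bit 14 = 1  t=0,i=5
  .##.# -> .   bit 13 = 0  t=0,i=2
  .##.. -> #   bit 12 = 1  t=2,i=2
  .#.## -> #   bit 11 = 1  t=2,i=0
  .#.#. -> .   bit 10 = 0  t=5,i=9
  .#..# -> .   bit 9 = 0  t=3,i=7
  .#... -> #   bit 8 = 1  t=1,i=14
  ..### -> .   bit 7 = 0  t=1,i=4
  ..##. -> #   bit 6 = 1  t=0,i=13
  ..#.# -> .   bit 5 = 0  t=2,i=14
  ..#.. -> #   bit 4 = 1  t=4,i=8
  ...## -> .   bit 3 = 0  t=0,i=12
  ...#. -> .   bit 2 = 0  t=4,i=7
  ....# -> #   bit 1 = 1  t=0,i=11
  ..... -> #   bit 0 = 1  t=0,i=9
  bits 11110011101010100101100101010011 = 4088027475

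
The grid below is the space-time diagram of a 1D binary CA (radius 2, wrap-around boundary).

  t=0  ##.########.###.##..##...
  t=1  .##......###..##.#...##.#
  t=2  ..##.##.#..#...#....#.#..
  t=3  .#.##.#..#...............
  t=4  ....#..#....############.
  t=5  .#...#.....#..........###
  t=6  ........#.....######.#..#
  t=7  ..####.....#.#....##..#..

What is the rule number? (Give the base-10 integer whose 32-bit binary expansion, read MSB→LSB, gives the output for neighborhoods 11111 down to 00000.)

  ##### -> .   bit 31 = 0  t=0,i=5
  ####. -> #   bit 30 = 1  t=0,i=9
  ###.# -> #   bit 29 = 1  t=0,i=10
  ###.. -> #   bit 28 = 1  t=1,i=11
  ##.## -> #   bit 27 = 1  t=0,i=2
  ##.#. -> .   bit 26 = 0  t=1,i=16
  ##..# -> .   bit 25 = 0  t=0,i=18
  ##... -> #   bit 24 = 1  t=0,i=22
  #.### -> .   bit 23 = 0  t=0,i=3
  #.##. -> .   bit 22 = 0  t=0,i=16
  #.#.# -> .   bit 21 = 0  t=1,i=24
  #.#.. -> .   bit 20 = 0  t=1,i=17
  #..## -> .   bit 19 = 0  t=0,i=19
  #..#. -> .   bit 18 = 0  t=2,i=10
  #...# -> .   bit 17 = 0  t=0,i=23
  #.... -> .   bit 16 = 0  t=1,i=4
  .#### -> .   bit 15 = 0  t=0,i=4
  .###. -> .   bit 14 = 0  t=0,i=13
  .##.# -> #   bit 13 = 1  t=0,i=1
  .##.. -> #   bit 12 = 1  t=0,i=17
  .#.## -> .   bit 11 = 0  t=1,i=0
  .#.#. -> .   bit 10 = 0  t=2,i=21
  .#..# -> #   bit 9 = 1  t=2,i=9
  .#... -> .   bit 8 = 0  t=1,i=18
  ..### -> .   bit 7 = 0  t=1,i=9
  ..##. -> .   bit 6 = 0  t=0,i=0
  ..#.# -> .   bit 5 = 0  t=2,i=20
  ..#.. -> .   bit 4 = 0  t=2,i=11
  ...## -> #   bit 3 = 1  t=0,i=24
  ...#. -> .   bit 2 = 0  t=2,i=14
  ....# -> .   bit 1 = 0  t=1,i=7
  ..... -> #   bit 0 = 1  t=1,i=5
  bits 01111001000000000011001000001001 = 2030055945

2030055945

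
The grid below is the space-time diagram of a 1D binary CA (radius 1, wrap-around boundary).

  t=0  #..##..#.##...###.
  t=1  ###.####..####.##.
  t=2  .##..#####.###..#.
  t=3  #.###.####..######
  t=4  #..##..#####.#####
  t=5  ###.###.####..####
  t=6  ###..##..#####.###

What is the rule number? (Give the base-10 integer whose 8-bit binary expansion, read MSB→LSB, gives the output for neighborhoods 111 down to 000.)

215

  ### -> #   bit 7 = 1  t=0,i=15
  ##. -> #   bit 6 = 1  t=0,i=4
  #.# -> .   bit 5 = 0  t=0,i=8
  #.. -> #   bit 4 = 1  t=0,i=1
  .## -> .   bit 3 = 0  t=0,i=3
  .#. -> #   bit 2 = 1  t=0,i=0
  ..# -> #   bit 1 = 1  t=0,i=2
  ... -> #   bit 0 = 1  t=0,i=12
  bits 11010111 = 215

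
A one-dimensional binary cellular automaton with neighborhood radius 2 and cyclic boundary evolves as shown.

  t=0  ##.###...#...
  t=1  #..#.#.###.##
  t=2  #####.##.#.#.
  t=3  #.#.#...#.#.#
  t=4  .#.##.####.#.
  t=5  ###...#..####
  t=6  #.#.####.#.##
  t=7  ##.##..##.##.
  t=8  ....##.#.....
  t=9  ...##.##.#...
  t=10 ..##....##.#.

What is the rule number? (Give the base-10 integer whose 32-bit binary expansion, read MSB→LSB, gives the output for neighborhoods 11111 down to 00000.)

3063357180

  ##### -> #   bit 31 = 1  t=2,i=2
  ####. -> .   bit 30 = 0  t=2,i=3
  ###.# -> #   bit 29 = 1  t=1,i=9
  ###.. -> #   bit 28 = 1  t=0,i=5
  ##.## -> .   bit 27 = 0  t=0,i=2
  ##.#. -> #   bit 26 = 1  t=2,i=8
  ##..# -> #   bit 25 = 1  t=1,i=1
  ##... -> .   bit 24 = 0  t=0,i=6
  #.### -> #   bit 23 = 1  t=0,i=3
  #.##. -> .   bit 22 = 0  t=2,i=6
  #.#.# -> .   bit 21 = 0  t=1,i=5
  #.#.. -> #   bit 20 = 1  t=3,i=4
  #..## -> .   bit 19 = 0  t=5,i=8
  #..#. -> #   bit 18 = 1  t=1,i=2
  #...# -> #   bit 17 = 1  t=0,i=7
  #.... -> #   bit 16 = 1  t=8,i=9
  .#### -> .   bit 15 = 0  t=2,i=1
  .###. -> .   bit 14 = 0  t=0,i=4
  .##.# -> .   bit 13 = 0  t=0,i=1
  .##.. -> #   bit 12 = 1  t=7,i=4
  .#.## -> #   bit 11 = 1  t=1,i=6
  .#.#. -> #   bit 10 = 1  t=1,i=4
  .#..# -> #   bit 9 = 1  t=4,i=12
  .#... -> .   bit 8 = 0  t=0,i=10
  ..### -> #   bit 7 = 1  t=5,i=9
  ..##. -> #   bit 6 = 1  t=0,i=0
  ..#.# -> #   bit 5 = 1  t=1,i=3
  ..#.. -> #   bit 4 = 1  t=0,i=9
  ...## -> #   bit 3 = 1  t=0,i=12
  ...#. -> #   bit 2 = 1  t=0,i=8
  ....# -> .   bit 1 = 0  t=8,i=2
  ..... -> .   bit 0 = 0  t=8,i=0
  bits 10110110100101110001111011111100 = 3063357180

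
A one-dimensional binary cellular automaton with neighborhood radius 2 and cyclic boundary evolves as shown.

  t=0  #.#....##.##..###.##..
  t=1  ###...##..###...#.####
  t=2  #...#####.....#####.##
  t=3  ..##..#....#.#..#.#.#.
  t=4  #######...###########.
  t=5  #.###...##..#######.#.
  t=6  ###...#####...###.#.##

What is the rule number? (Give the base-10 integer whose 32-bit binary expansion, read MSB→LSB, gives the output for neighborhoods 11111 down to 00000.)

  ##### -> #   bit 31 = 1  t=1,i=0
  ####. -> .   bit 30 = 0  t=1,i=1
  ###.# -> #   bit 29 = 1  t=0,i=16
  ###.. -> .   bit 28 = 0  t=1,i=2
  ##.## -> .   bit 27 = 0  t=0,i=9
  ##.#. -> .   bit 26 = 0  t=5,i=19
  ##..# -> #   bit 25 = 1  t=0,i=12
  ##... -> .   bit 24 = 0  t=1,i=3
  #.### -> #   bit 23 = 1  t=1,i=18
  #.##. -> #   bit 22 = 1  t=0,i=10
  #.#.# -> #   bit 21 = 1  t=3,i=18
  #.#.. -> #   bit 20 = 1  t=0,i=2
  #..## -> .   bit 19 = 0  t=0,i=13
  #..#. -> #   bit 18 = 1  t=0,i=21
  #...# -> #   bit 17 = 1  t=1,i=4
  #.... -> .   bit 16 = 0  t=0,i=4
  .#### -> .   bit 15 = 0  t=1,i=19
  .###. -> .   bit 14 = 0  t=0,i=15
  .##.# -> .   bit 13 = 0  t=0,i=8
  .##.. -> #   bit 12 = 1  t=0,i=11
  .#.## -> #   bit 11 = 1  t=1,i=17
  .#.#. -> #   bit 10 = 1  t=0,i=1
  .#..# -> #   bit 9 = 1  t=3,i=14
  .#... -> .   bit 8 = 0  t=0,i=3
  ..### -> .   bit 7 = 0  t=0,i=14
  ..##. -> #   bit 6 = 1  t=0,i=7
  ..#.# -> #   bit 5 = 1  t=0,i=0
  ..#.. -> #   bit 4 = 1  t=3,i=6
  ...## -> #   bit 3 = 1  t=0,i=6
  ...#. -> #   bit 2 = 1  t=1,i=15
  ....# -> .   bit 1 = 0  t=0,i=5
  ..... -> #   bit 0 = 1  t=2,i=11
  bits 10100010111101100001111001111101 = 2734038653

2734038653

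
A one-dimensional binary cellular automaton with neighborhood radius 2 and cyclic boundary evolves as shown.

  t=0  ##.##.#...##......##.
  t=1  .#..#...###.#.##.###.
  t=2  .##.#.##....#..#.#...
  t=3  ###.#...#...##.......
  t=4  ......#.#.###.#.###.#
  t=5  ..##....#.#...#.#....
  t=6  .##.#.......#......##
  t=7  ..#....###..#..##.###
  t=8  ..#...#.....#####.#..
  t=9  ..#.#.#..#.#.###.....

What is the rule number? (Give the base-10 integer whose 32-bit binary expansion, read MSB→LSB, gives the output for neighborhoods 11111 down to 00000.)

3249185369

  nb #####: next=#  (t=8,i=14, bit31=1)
  nb ####.: next=#  (t=8,i=15, bit30=1)
  nb ###.#: next=.  (t=1,i=10, bit29=0)
  nb ###..: next=.  (t=1,i=19, bit28=0)
  nb ##.##: next=.  (t=0,i=2, bit27=0)
  nb ##.#.: next=.  (t=0,i=5, bit26=0)
  nb ##..#: next=.  (t=1,i=20, bit25=0)
  nb ##...: next=#  (t=0,i=12, bit24=1)
  nb #.###: next=#  (t=1,i=17, bit23=1)
  nb #.##.: next=.  (t=0,i=0, bit22=0)
  nb #.#.#: next=#  (t=1,i=12, bit21=1)
  nb #.#..: next=.  (t=0,i=6, bit20=0)
  nb #..##: next=#  (t=7,i=14, bit19=1)
  nb #..#.: next=.  (t=1,i=0, bit18=0)
  nb #...#: next=#  (t=0,i=8, bit17=1)
  nb #....: next=.  (t=0,i=13, bit16=0)
  nb .####: next=#  (t=8,i=13, bit15=1)
  nb .###.: next=.  (t=1,i=9, bit14=0)
  nb .##.#: next=#  (t=0,i=1, bit13=1)
  nb .##..: next=.  (t=0,i=11, bit12=0)
  nb .#.##: next=.  (t=1,i=13, bit11=0)
  nb .#.#.: next=.  (t=2,i=16, bit10=0)
  nb .#..#: next=#  (t=1,i=2, bit9=1)
  nb .#...: next=.  (t=0,i=7, bit8=0)
  nb ..###: next=.  (t=1,i=8, bit7=0)
  nb ..##.: next=#  (t=0,i=10, bit6=1)
  nb ..#.#: next=.  (t=2,i=15, bit5=0)
  nb ..#..: next=#  (t=1,i=1, bit4=1)
  nb ...##: next=#  (t=0,i=9, bit3=1)
  nb ...#.: next=.  (t=2,i=11, bit2=0)
  nb ....#: next=.  (t=0,i=16, bit1=0)
  nb .....: next=#  (t=0,i=14, bit0=1)
  bits 11000001101010101010001001011001 = 3249185369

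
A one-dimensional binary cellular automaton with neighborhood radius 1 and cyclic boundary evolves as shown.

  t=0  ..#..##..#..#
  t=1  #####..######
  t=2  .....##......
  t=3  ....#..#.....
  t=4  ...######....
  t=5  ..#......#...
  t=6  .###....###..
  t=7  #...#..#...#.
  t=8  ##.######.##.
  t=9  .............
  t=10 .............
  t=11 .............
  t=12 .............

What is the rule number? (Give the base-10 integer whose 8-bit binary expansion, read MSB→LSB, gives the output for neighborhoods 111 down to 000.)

  ### -> .   bit 7 = 0  t=1,i=0
  ##. -> .   bit 6 = 0  t=0,i=6
  #.# -> .   bit 5 = 0  t=7,i=12
  #.. -> #   bit 4 = 1  t=0,i=0
  .## -> .   bit 3 = 0  t=0,i=5
  .#. -> #   bit 2 = 1  t=0,i=2
  ..# -> #   bit 1 = 1  t=0,i=1
  ... -> .   bit 0 = 0  t=2,i=0
  bits 00010110 = 22

22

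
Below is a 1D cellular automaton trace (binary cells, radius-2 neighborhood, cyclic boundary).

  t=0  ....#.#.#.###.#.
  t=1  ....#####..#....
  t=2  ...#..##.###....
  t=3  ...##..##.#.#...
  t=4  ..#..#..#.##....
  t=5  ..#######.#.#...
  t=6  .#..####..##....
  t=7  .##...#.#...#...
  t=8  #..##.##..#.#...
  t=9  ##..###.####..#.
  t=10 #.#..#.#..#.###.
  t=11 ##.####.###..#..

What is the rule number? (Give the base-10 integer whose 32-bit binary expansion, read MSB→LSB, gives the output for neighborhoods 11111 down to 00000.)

  #####|#  b31=1 t=1,i=6
  ####.|#  b30=1 t=1,i=7
  ###.#|.  b29=0 t=0,i=12
  ###..|.  b28=0 t=1,i=8
  ##.##|#  b27=1 t=2,i=8
  ##.#.|.  b26=0 t=0,i=13
  ##..#|#  b25=1 t=1,i=9
  ##...|#  b24=1 t=2,i=12
  #.###|.  b23=0 t=0,i=10
  #.##.|#  b22=1 t=4,i=10
  #.#.#|#  b21=1 t=0,i=6
  #.#..|.  b20=0 t=0,i=14
  #..##|.  b19=0 t=2,i=5
  #..#.|#  b18=1 t=1,i=10
  #...#|#  b17=1 t=7,i=4
  #....|.  b16=0 t=0,i=0
  .####|.  b15=0 t=1,i=5
  .###.|#  b14=1 t=0,i=11
  .##.#|#  b13=1 t=2,i=7
  .##..|.  b12=0 t=3,i=4
  .#.##|.  b11=0 t=0,i=9
  .#.#.|#  b10=1 t=0,i=5
  .#..#|#  b9=1 t=2,i=4
  .#...|.  b8=0 t=0,i=15
  ..###|.  b7=0 t=1,i=4
  ..##.|.  b6=0 t=2,i=6
  ..#.#|#  b5=1 t=0,i=4
  ..#..|#  b4=1 t=1,i=11
  ...##|#  b3=1 t=1,i=3
  ...#.|.  b2=0 t=0,i=3
  ....#|.  b1=0 t=0,i=2
  .....|.  b0=0 t=0,i=1
  bits 11001011011001100110011000111000 = 3412485688

3412485688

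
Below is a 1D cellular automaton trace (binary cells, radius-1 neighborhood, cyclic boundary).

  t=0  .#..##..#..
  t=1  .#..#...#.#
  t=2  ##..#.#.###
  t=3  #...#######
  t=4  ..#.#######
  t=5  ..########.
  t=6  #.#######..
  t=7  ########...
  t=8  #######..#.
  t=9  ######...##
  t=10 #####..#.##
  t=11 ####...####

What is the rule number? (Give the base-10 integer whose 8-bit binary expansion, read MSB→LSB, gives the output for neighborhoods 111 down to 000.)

  ### -> #   bit 7 = 1  t=2,i=0
  ##. -> .   bit 6 = 0  t=0,i=5
  #.# -> #   bit 5 = 1  t=1,i=0
  #.. -> .   bit 4 = 0  t=0,i=2
  .## -> #   bit 3 = 1  t=0,i=4
  .#. -> #   bit 2 = 1  t=0,i=1
  ..# -> .   bit 1 = 0  t=0,i=0
  ... -> #   bit 0 = 1  t=0,i=10
  bits 10101101 = 173

173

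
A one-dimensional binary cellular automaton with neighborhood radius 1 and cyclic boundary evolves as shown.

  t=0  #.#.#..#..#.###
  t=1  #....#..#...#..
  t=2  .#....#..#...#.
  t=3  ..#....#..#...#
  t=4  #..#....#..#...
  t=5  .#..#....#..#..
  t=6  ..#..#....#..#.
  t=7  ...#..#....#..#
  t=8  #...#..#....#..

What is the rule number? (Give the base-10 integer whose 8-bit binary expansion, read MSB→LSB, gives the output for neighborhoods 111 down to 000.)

  [7] ### => .  t=0,i=13
  [6] ##. => #  t=0,i=0
  [5] #.# => .  t=0,i=1
  [4] #.. => #  t=0,i=5
  [3] .## => #  t=0,i=12
  [2] .#. => .  t=0,i=2
  [1] ..# => .  t=0,i=6
  [0] ... => .  t=1,i=2
  bits 01011000 = 88

88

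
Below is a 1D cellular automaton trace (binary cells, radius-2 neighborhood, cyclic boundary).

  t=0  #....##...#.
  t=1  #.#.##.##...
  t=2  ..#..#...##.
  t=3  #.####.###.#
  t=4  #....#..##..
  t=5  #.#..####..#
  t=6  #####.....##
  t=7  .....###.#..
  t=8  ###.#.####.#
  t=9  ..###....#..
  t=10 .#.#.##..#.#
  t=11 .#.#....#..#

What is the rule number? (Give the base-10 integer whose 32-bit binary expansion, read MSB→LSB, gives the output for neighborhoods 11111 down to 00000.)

  nb #####: next=.  (t=6,i=0, bit31=0)
  nb ####.: next=.  (t=3,i=4, bit30=0)
  nb ###.#: next=#  (t=3,i=5, bit29=1)
  nb ###..: next=.  (t=5,i=8, bit28=0)
  nb ##.##: next=.  (t=1,i=6, bit27=0)
  nb ##.#.: next=#  (t=5,i=1, bit26=1)
  nb ##..#: next=.  (t=4,i=10, bit25=0)
  nb ##...: next=#  (t=0,i=7, bit24=1)
  nb #.###: next=.  (t=3,i=2, bit23=0)
  nb #.##.: next=.  (t=1,i=4, bit22=0)
  nb #.#.#: next=#  (t=1,i=2, bit21=1)
  nb #.#..: next=#  (t=0,i=0, bit20=1)
  nb #..##: next=#  (t=4,i=7, bit19=1)
  nb #..#.: next=#  (t=2,i=4, bit18=1)
  nb #...#: next=#  (t=0,i=8, bit17=1)
  nb #....: next=#  (t=0,i=2, bit16=1)
  nb .####: next=.  (t=3,i=3, bit15=0)
  nb .###.: next=#  (t=3,i=8, bit14=1)
  nb .##.#: next=#  (t=1,i=5, bit13=1)
  nb .##..: next=.  (t=0,i=6, bit12=0)
  nb .#.##: next=.  (t=1,i=3, bit11=0)
  nb .#.#.: next=.  (t=0,i=11, bit10=0)
  nb .#..#: next=#  (t=2,i=3, bit9=1)
  nb .#...: next=.  (t=0,i=1, bit8=0)
  nb ..###: next=.  (t=5,i=5, bit7=0)
  nb ..##.: next=#  (t=0,i=5, bit6=1)
  nb ..#.#: next=.  (t=0,i=10, bit5=0)
  nb ..#..: next=#  (t=2,i=2, bit4=1)
  nb ...##: next=#  (t=0,i=4, bit3=1)
  nb ...#.: next=.  (t=0,i=9, bit2=0)
  nb ....#: next=.  (t=0,i=3, bit1=0)
  nb .....: next=#  (t=6,i=7, bit0=1)
  bits 00100101001111110110001001011001 = 624910937

624910937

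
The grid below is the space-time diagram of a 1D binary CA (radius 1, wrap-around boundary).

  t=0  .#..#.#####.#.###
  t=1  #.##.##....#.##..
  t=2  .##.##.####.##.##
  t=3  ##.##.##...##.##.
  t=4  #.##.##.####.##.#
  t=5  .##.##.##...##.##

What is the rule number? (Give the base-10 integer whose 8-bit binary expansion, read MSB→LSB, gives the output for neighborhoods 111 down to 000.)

  [7] ### => .  t=0,i=7
  [6] ##. => .  t=0,i=10
  [5] #.# => #  t=0,i=0
  [4] #.. => #  t=0,i=2
  [3] .## => #  t=0,i=6
  [2] .#. => .  t=0,i=1
  [1] ..# => #  t=0,i=3
  [0] ... => #  t=1,i=8
  bits 00111011 = 59

59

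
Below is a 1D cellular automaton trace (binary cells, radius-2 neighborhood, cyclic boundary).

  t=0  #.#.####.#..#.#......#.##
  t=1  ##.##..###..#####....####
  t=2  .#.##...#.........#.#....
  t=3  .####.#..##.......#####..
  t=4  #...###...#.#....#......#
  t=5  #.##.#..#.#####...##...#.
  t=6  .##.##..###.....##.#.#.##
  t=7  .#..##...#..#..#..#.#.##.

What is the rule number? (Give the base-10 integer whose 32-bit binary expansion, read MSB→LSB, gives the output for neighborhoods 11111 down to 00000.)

  nb #####: next=.  (t=1,i=14, bit31=0)
  nb ####.: next=.  (t=0,i=6, bit30=0)
  nb ###.#: next=#  (t=0,i=0, bit29=1)
  nb ###..: next=.  (t=1,i=9, bit28=0)
  nb ##.##: next=.  (t=1,i=2, bit27=0)
  nb ##.#.: next=#  (t=0,i=1, bit26=1)
  nb ##..#: next=.  (t=1,i=5, bit25=0)
  nb ##...: next=.  (t=1,i=17, bit24=0)
  nb #.###: next=#  (t=0,i=4, bit23=1)
  nb #.##.: next=#  (t=1,i=3, bit22=1)
  nb #.#.#: next=.  (t=0,i=2, bit21=0)
  nb #.#..: next=#  (t=0,i=9, bit20=1)
  nb #..##: next=.  (t=1,i=6, bit19=0)
  nb #..#.: next=.  (t=0,i=11, bit18=0)
  nb #...#: next=#  (t=2,i=6, bit17=1)
  nb #....: next=#  (t=0,i=16, bit16=1)
  nb .####: next=.  (t=0,i=5, bit15=0)
  nb .###.: next=#  (t=0,i=24, bit14=1)
  nb .##.#: next=.  (t=5,i=3, bit13=0)
  nb .##..: next=#  (t=1,i=4, bit12=1)
  nb .#.##: next=#  (t=0,i=3, bit11=1)
  nb .#.#.: next=#  (t=0,i=13, bit10=1)
  nb .#..#: next=.  (t=0,i=10, bit9=0)
  nb .#...: next=#  (t=0,i=15, bit8=1)
  nb ..###: next=.  (t=1,i=7, bit7=0)
  nb ..##.: next=.  (t=3,i=9, bit6=0)
  nb ..#.#: next=#  (t=0,i=12, bit5=1)
  nb ..#..: next=.  (t=2,i=8, bit4=0)
  nb ...##: next=#  (t=1,i=20, bit3=1)
  nb ...#.: next=.  (t=0,i=20, bit2=0)
  nb ....#: next=.  (t=0,i=19, bit1=0)
  nb .....: next=.  (t=0,i=17, bit0=0)
  bits 00100100110100110101110100101000 = 617831720

617831720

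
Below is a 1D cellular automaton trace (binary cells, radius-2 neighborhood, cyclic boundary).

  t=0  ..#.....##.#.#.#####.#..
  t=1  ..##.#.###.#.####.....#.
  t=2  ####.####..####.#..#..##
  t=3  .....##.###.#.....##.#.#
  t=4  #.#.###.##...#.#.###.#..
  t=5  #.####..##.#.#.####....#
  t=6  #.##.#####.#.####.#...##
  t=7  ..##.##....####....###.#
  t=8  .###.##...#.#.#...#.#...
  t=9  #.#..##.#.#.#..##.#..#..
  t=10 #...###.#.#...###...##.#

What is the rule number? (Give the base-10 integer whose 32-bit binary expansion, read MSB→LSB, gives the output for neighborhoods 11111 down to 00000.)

317651321

  ##### -> .   bit 31 = 0  t=0,i=17
  ####. -> .   bit 30 = 0  t=0,i=18
  ###.# -> .   bit 29 = 0  t=0,i=19
  ###.. -> #   bit 28 = 1  t=1,i=16
  ##.## -> .   bit 27 = 0  t=2,i=4
  ##.#. -> .   bit 26 = 0  t=0,i=10
  ##..# -> #   bit 25 = 1  t=2,i=9
  ##... -> .   bit 24 = 0  t=1,i=17
  #.### -> #   bit 23 = 1  t=0,i=15
  #.##. -> #   bit 22 = 1  t=4,i=8
  #.#.# -> #   bit 21 = 1  t=0,i=11
  #.#.. -> .   bit 20 = 0  t=0,i=21
  #..## -> #   bit 19 = 1  t=2,i=10
  #..#. -> #   bit 18 = 1  t=2,i=18
  #...# -> #   bit 17 = 1  t=1,i=0
  #.... -> .   bit 16 = 0  t=0,i=4
  .#### -> #   bit 15 = 1  t=0,i=16
  .###. -> #   bit 14 = 1  t=1,i=8
  .##.# -> #   bit 13 = 1  t=0,i=9
  .##.. -> #   bit 12 = 1  t=4,i=9
  .#.## -> #   bit 11 = 1  t=0,i=14
  .#.#. -> .   bit 10 = 0  t=0,i=12
  .#..# -> .   bit 9 = 0  t=2,i=17
  .#... -> #   bit 8 = 1  t=0,i=3
  ..### -> .   bit 7 = 0  t=2,i=11
  ..##. -> #   bit 6 = 1  t=0,i=8
  ..#.# -> #   bit 5 = 1  t=4,i=0
  ..#.. -> #   bit 4 = 1  t=0,i=2
  ...## -> #   bit 3 = 1  t=0,i=7
  ...#. -> .   bit 2 = 0  t=0,i=1
  ....# -> .   bit 1 = 0  t=0,i=0
  ..... -> #   bit 0 = 1  t=0,i=5
  bits 00010010111011101111100101111001 = 317651321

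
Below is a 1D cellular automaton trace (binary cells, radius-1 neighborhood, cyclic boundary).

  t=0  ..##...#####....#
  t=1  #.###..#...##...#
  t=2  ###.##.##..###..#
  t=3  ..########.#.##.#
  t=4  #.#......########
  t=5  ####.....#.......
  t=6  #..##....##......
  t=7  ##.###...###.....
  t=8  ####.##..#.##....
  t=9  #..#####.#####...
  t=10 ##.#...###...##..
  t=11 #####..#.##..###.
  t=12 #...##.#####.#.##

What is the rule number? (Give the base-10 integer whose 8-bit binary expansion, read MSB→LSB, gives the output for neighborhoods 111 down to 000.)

  nb ###: next=.  (t=0,i=8, bit7=0)
  nb ##.: next=#  (t=0,i=3, bit6=1)
  nb #.#: next=#  (t=1,i=1, bit5=1)
  nb #..: next=#  (t=0,i=0, bit4=1)
  nb .##: next=#  (t=0,i=2, bit3=1)
  nb .#.: next=#  (t=0,i=16, bit2=1)
  nb ..#: next=.  (t=0,i=1, bit1=0)
  nb ...: next=.  (t=0,i=5, bit0=0)
  bits 01111100 = 124

124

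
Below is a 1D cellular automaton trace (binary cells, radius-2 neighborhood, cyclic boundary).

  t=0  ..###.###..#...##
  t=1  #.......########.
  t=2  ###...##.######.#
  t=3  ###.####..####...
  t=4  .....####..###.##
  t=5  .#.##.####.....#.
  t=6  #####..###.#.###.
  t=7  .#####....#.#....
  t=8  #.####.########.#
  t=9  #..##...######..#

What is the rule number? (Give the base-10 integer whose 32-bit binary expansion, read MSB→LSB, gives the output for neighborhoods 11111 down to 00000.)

  [31] ##### => #  t=1,i=10
  [30] ####. => #  t=1,i=14
  [29] ###.# => .  t=0,i=4
  [28] ###.. => #  t=0,i=8
  [27] ##.## => .  t=0,i=5
  [26] ##.#. => #  t=1,i=16
  [25] ##..# => #  t=0,i=0
  [24] ##... => .  t=2,i=3
  [23] #.### => .  t=0,i=6
  [22] #.##. => #  t=4,i=15
  [21] #.#.# => .  t=6,i=11
  [20] #.#.. => #  t=1,i=0
  [19] #..## => .  t=0,i=1
  [18] #..#. => #  t=0,i=10
  [17] #...# => #  t=0,i=13
  [16] #.... => #  t=1,i=2
  [15] .#### => #  t=1,i=9
  [14] .###. => .  t=0,i=3
  [13] .##.# => #  t=2,i=7
  [12] .##.. => .  t=0,i=16
  [11] .#.## => #  t=5,i=2
  [10] .#.#. => #  t=7,i=11
  [9] .#..# => .  t=5,i=16
  [8] .#... => #  t=0,i=12
  [7] ..### => .  t=0,i=2
  [6] ..##. => #  t=0,i=15
  [5] ..#.# => #  t=5,i=1
  [4] ..#.. => #  t=0,i=11
  [3] ...## => #  t=0,i=14
  [2] ...#. => #  t=5,i=14
  [1] ....# => #  t=1,i=6
  [0] ..... => .  t=1,i=3
  bits 11010110010101111010110101111110 = 3596070270

3596070270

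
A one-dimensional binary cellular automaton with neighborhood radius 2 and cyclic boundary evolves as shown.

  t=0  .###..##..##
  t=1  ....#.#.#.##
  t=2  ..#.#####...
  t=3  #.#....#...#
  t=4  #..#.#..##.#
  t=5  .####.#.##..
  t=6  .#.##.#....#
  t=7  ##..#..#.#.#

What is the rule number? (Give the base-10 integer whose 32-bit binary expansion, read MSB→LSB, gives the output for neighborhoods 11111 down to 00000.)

  nb #####: next=.  (t=2,i=6, bit31=0)
  nb ####.: next=#  (t=2,i=7, bit30=1)
  nb ###.#: next=#  (t=5,i=4, bit29=1)
  nb ###..: next=.  (t=0,i=3, bit28=0)
  nb ##.##: next=.  (t=0,i=0, bit27=0)
  nb ##.#.: next=.  (t=3,i=1, bit26=0)
  nb ##..#: next=#  (t=0,i=4, bit25=1)
  nb ##...: next=.  (t=1,i=0, bit24=0)
  nb #.###: next=.  (t=0,i=1, bit23=0)
  nb #.##.: next=.  (t=1,i=10, bit22=0)
  nb #.#.#: next=#  (t=1,i=6, bit21=1)
  nb #.#..: next=.  (t=3,i=2, bit20=0)
  nb #..##: next=.  (t=0,i=5, bit19=0)
  nb #..#.: next=#  (t=4,i=2, bit18=1)
  nb #...#: next=#  (t=3,i=9, bit17=1)
  nb #....: next=.  (t=1,i=1, bit16=0)
  nb .####: next=.  (t=2,i=5, bit15=0)
  nb .###.: next=.  (t=0,i=2, bit14=0)
  nb .##.#: next=#  (t=0,i=11, bit13=1)
  nb .##..: next=.  (t=0,i=7, bit12=0)
  nb .#.##: next=.  (t=1,i=9, bit11=0)
  nb .#.#.: next=#  (t=1,i=5, bit10=1)
  nb .#..#: next=#  (t=4,i=6, bit9=1)
  nb .#...: next=#  (t=3,i=3, bit8=1)
  nb ..###: next=#  (t=5,i=1, bit7=1)
  nb ..##.: next=#  (t=0,i=6, bit6=1)
  nb ..#.#: next=#  (t=1,i=4, bit5=1)
  nb ..#..: next=.  (t=3,i=7, bit4=0)
  nb ...##: next=.  (t=3,i=10, bit3=0)
  nb ...#.: next=.  (t=1,i=3, bit2=0)
  nb ....#: next=#  (t=1,i=2, bit1=1)
  nb .....: next=#  (t=2,i=11, bit0=1)
  bits 01100010001001100010011111100011 = 1646667747

1646667747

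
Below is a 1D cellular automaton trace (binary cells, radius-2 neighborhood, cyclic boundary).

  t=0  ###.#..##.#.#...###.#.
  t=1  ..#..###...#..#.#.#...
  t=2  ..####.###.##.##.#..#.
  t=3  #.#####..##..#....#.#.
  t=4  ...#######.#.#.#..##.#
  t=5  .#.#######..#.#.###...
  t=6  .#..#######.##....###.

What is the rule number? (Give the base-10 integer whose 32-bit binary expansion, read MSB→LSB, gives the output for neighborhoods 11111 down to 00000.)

  [31] ##### => #  t=3,i=4
  [30] ####. => #  t=2,i=4
  [29] ###.# => #  t=0,i=2
  [28] ###.. => #  t=1,i=7
  [27] ##.## => #  t=2,i=6
  [26] ##.#. => .  t=0,i=3
  [25] ##..# => #  t=3,i=7
  [24] ##... => #  t=1,i=8
  [23] #.### => .  t=0,i=0
  [22] #.##. => .  t=2,i=11
  [21] #.#.# => .  t=0,i=10
  [20] #.#.. => .  t=0,i=4
  [19] #..## => #  t=0,i=6
  [18] #..#. => .  t=1,i=13
  [17] #...# => #  t=0,i=14
  [16] #.... => #  t=1,i=20
  [15] .#### => #  t=2,i=3
  [14] .###. => .  t=0,i=1
  [13] .##.# => .  t=0,i=8
  [12] .##.. => .  t=3,i=10
  [11] .#.## => .  t=0,i=21
  [10] .#.#. => #  t=0,i=11
  [9] .#..# => #  t=0,i=5
  [8] .#... => .  t=0,i=13
  [7] ..### => #  t=0,i=16
  [6] ..##. => #  t=0,i=7
  [5] ..#.# => #  t=1,i=14
  [4] ..#.. => #  t=1,i=2
  [3] ...## => .  t=0,i=15
  [2] ...#. => .  t=1,i=1
  [1] ....# => .  t=1,i=0
  [0] ..... => .  t=1,i=21
  bits 11111011000010111000011011110000 = 4211836656

4211836656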